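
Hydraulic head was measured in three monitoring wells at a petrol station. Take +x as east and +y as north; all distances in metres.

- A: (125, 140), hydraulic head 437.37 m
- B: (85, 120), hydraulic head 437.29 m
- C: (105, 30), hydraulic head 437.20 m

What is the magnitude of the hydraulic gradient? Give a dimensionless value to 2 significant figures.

0.0019

Differences from A: to B (Δx, Δy, Δh) = (-40, -20, -0.08); to C = (-20, -110, -0.17).
Determinant of the coordinate differences = (-40)·(-110) − (-20)·(-20) = 4000.
∂h/∂x = [(-0.08)·(-110) − (-0.17)·(-20)] / 4000 = +0.001350
∂h/∂y = [(-40)·(-0.17) − (-20)·(-0.08)] / 4000 = +0.001300
|∇h| = √(0.001350² + 0.001300²) = 0.001874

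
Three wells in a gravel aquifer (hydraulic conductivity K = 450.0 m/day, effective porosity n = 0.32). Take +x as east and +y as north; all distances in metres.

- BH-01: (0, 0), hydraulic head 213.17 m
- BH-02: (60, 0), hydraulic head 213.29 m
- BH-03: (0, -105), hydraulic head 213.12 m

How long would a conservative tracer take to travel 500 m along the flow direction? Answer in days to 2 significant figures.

170 days

∂h/∂x = (213.29 − 213.17) / (60 − 0) = +0.002000
∂h/∂y = (213.12 − 213.17) / (-105 − 0) = +0.0004762
|∇h| = √(0.002000² + 0.0004762²) = 0.002056
Seepage velocity v = K·i/n = 450.0 × 0.002056 / 0.32 = 2.891 m/day.
t = 500 / 2.891 = 173 days.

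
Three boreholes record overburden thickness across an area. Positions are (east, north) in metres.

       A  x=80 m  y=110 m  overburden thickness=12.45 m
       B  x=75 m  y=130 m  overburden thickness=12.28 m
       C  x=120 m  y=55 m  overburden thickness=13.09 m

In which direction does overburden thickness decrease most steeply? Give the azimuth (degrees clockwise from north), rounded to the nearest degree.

316°

Taking A as reference: B−A = (-5, 20, -0.17); C−A = (40, -55, +0.64).
Solve a·Δx + b·Δy = Δd: det = (-5)·(-55) − 40·20 = -525.
∂d/∂x = [(-0.17)·(-55) − (+0.64)·20] / -525 = +0.006571
∂d/∂y = [(-5)·(+0.64) − 40·(-0.17)] / -525 = -0.006857
Steepest decrease is along −∇f: components (-0.006571 E, +0.006857 N).
Azimuth = atan2(-0.006571, +0.006857) = 316.2° ≈ 316°.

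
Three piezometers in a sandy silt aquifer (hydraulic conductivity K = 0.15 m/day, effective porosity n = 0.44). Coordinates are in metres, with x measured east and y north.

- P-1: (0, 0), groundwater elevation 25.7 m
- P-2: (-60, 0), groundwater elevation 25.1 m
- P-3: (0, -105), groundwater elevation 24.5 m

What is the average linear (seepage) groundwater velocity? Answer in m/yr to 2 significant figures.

1.9 m/yr

∂h/∂x = (25.1 − 25.7) / (-60 − 0) = +0.010000
∂h/∂y = (24.5 − 25.7) / (-105 − 0) = +0.01143
|∇h| = √(0.010000² + 0.01143²) = 0.01519
Seepage velocity v = K·i/n = 0.15 × 0.01519 / 0.44 = 0.005178 m/day = 1.891 m/yr.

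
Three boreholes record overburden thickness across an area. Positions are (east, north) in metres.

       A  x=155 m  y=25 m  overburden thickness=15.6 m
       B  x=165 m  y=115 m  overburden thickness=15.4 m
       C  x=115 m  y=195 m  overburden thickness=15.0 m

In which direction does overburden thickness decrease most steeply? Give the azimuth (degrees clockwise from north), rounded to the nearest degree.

Three-point gradient (reference A): Δ to B = (10, 90, -0.2), Δ to C = (-40, 170, -0.6).
∂d/∂x = +0.003774, ∂d/∂y = -0.002642 (det = 5300).
Steepest decrease is along −∇f: components (-0.003774 E, +0.002642 N).
Azimuth = atan2(-0.003774, +0.002642) = 305.0° ≈ 305°.

305°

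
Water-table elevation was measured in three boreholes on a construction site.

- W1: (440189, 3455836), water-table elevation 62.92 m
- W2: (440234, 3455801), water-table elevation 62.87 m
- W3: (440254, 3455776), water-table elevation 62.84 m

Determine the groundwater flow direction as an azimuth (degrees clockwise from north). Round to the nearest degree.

150°

Taking W1 as reference: W2−W1 = (45, -35, -0.05); W3−W1 = (65, -60, -0.08).
Determinant of the coordinate differences = 45·(-60) − 65·(-35) = -425.
∂h/∂x = [(-0.05)·(-60) − (-0.08)·(-35)] / -425 = -0.0004706
∂h/∂y = [45·(-0.08) − 65·(-0.05)] / -425 = +0.0008235
Flow direction (−∇h) has components (+0.0004706 E, -0.0008235 N).
Azimuth = atan2(E, N) = atan2(+0.0004706, -0.0008235) = 150.3° ≈ 150°.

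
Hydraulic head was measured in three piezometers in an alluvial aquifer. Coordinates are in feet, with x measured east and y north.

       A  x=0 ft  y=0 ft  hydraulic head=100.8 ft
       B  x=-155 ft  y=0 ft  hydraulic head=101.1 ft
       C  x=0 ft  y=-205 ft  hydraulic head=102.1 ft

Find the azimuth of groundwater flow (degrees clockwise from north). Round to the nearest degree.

017°

∂h/∂x = (101.1 − 100.8) / (-155 − 0) = -0.001935
∂h/∂y = (102.1 − 100.8) / (-205 − 0) = -0.006341
Flow direction (−∇h) has components (+0.001935 E, +0.006341 N).
Azimuth = atan2(E, N) = atan2(+0.001935, +0.006341) = 17.0° ≈ 017°.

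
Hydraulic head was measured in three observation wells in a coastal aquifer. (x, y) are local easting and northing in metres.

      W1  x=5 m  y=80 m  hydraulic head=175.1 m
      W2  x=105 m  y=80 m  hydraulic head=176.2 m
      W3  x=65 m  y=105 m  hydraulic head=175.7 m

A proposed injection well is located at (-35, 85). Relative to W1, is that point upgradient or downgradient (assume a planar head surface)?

downgradient

Differences from W1: to W2 (Δx, Δy, Δh) = (100, 0, +1.1); to W3 = (60, 25, +0.6).
Determinant of the coordinate differences = 100·25 − 60·0 = 2500.
∂h/∂x = [(+1.1)·25 − (+0.6)·0] / 2500 = +0.01100
∂h/∂y = [100·(+0.6) − 60·(+1.1)] / 2500 = -0.002400
Head at (-35, 85) = 175.1 + (+0.01100)·(-40) + (-0.002400)·(5) = 174.65 m.
That is lower than the 175.1 m at W1, so the point is downgradient.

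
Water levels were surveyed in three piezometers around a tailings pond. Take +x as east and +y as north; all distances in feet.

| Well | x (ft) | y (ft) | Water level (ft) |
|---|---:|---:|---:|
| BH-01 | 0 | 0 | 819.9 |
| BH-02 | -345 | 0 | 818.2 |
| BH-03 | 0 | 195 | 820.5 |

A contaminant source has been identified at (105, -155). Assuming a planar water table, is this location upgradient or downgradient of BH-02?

∂h/∂x = (818.2 − 819.9) / (-345 − 0) = +0.004928
∂h/∂y = (820.5 − 819.9) / (195 − 0) = +0.003077
Head at (105, -155) = 819.9 + (+0.004928)·(105) + (+0.003077)·(-155) = 819.94 ft.
That is higher than the 818.2 ft at BH-02, so the point is upgradient.

upgradient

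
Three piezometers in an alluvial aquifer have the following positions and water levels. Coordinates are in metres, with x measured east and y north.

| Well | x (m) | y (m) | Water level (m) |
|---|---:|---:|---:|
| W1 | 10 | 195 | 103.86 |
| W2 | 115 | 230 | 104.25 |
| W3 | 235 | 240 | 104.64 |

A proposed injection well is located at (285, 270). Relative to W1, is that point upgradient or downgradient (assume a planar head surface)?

With h = a·x + b·y + c and W1 as origin, the differences give:
  105·a + 35·b = +0.39
  225·a + 45·b = +0.78
Eliminate b (×45 and ×35, subtract): -3150·a = -9.750 → a = ∂h/∂x = +0.003095
Back-substitute: b = ∂h/∂y = +0.001857.
Head at (285, 270) = 103.86 + (+0.003095)·(275) + (+0.001857)·(75) = 104.85 m.
That is higher than the 103.86 m at W1, so the point is upgradient.

upgradient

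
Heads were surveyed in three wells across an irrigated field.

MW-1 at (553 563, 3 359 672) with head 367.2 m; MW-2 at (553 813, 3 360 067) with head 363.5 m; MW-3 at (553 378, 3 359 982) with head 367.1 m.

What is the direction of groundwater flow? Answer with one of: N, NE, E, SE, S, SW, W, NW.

Three-point gradient (reference MW-1): Δ to MW-2 = (250, 395, -3.7), Δ to MW-3 = (-185, 310, -0.1).
∂h/∂x = -0.007355, ∂h/∂y = -0.004712 (det = 150575).
Flow = −∇h = (+0.007355 east, +0.004712 north), which points northeast.

NE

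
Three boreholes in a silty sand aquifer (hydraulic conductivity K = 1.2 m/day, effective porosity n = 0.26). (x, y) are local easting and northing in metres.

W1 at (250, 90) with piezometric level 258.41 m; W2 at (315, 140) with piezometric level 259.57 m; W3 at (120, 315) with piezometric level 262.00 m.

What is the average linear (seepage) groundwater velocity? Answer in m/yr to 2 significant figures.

Taking W1 as reference: W2−W1 = (65, 50, +1.16); W3−W1 = (-130, 225, +3.59).
Solve a·Δx + b·Δy = Δh: det = 65·225 − (-130)·50 = 21125.
∂h/∂x = [(+1.16)·225 − (+3.59)·50] / 21125 = +0.003858
∂h/∂y = [65·(+3.59) − (-130)·(+1.16)] / 21125 = +0.01818
|∇h| = √(0.003858² + 0.01818²) = 0.01858
Seepage velocity v = K·i/n = 1.2 × 0.01858 / 0.26 = 0.08575 m/day = 31.32 m/yr.

31 m/yr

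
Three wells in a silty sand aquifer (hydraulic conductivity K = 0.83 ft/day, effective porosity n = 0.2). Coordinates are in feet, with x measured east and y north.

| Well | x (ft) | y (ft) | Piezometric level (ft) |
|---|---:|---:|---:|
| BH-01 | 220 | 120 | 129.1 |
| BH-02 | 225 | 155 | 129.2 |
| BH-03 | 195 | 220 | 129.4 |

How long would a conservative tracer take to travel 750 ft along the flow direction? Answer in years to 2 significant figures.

Taking BH-01 as reference: BH-02−BH-01 = (5, 35, +0.1); BH-03−BH-01 = (-25, 100, +0.3).
Solve a·Δx + b·Δy = Δh: det = 5·100 − (-25)·35 = 1375.
∂h/∂x = [(+0.1)·100 − (+0.3)·35] / 1375 = -0.0003636
∂h/∂y = [5·(+0.3) − (-25)·(+0.1)] / 1375 = +0.002909
|∇h| = √(-0.0003636² + 0.002909²) = 0.002932
Seepage velocity v = K·i/n = 0.83 × 0.002932 / 0.2 = 0.01217 ft/day.
t = 750 / 0.01217 = 6.163e+04 days = 169 years.

170 years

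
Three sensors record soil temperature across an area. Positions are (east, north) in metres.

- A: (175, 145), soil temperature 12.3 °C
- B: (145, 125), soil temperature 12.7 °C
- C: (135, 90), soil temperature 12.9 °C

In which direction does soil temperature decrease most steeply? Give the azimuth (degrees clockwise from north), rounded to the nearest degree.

079°

With T = a·x + b·y + c and A as origin, the differences give:
  (-30)·a + (-20)·b = +0.4
  (-40)·a + (-55)·b = +0.6
Eliminate b (×(-55) and ×(-20), subtract): 850·a = -10.00 → a = ∂T/∂x = -0.01176
Back-substitute: b = ∂T/∂y = -0.002353.
Steepest decrease is along −∇f: components (+0.01176 E, +0.002353 N).
Azimuth = atan2(+0.01176, +0.002353) = 78.7° ≈ 079°.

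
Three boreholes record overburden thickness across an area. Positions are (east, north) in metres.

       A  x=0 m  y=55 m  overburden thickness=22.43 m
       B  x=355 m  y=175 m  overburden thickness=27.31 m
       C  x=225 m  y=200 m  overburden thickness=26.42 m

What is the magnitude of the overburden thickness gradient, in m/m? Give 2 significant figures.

0.016 m/m

Three-point gradient (reference A): Δ to B = (355, 120, +4.88), Δ to C = (225, 145, +3.99).
∂d/∂x = +0.009348, ∂d/∂y = +0.01301 (det = 24475).
|∇f| = √(0.009348² + 0.01301²) = 0.01602 m/m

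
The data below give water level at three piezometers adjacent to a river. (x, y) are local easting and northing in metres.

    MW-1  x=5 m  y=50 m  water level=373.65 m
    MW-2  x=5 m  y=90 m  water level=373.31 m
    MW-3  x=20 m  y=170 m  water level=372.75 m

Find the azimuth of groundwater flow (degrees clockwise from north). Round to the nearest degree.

With h = a·x + b·y + c and MW-1 as origin, the differences give:
  0·a + 40·b = -0.34
  15·a + 120·b = -0.90
Eliminate b (×120 and ×40, subtract): -600·a = -4.800 → a = ∂h/∂x = +0.008000
Back-substitute: b = ∂h/∂y = -0.008500.
Flow direction (−∇h) has components (-0.008000 E, +0.008500 N).
Azimuth = atan2(E, N) = atan2(-0.008000, +0.008500) = 316.7° ≈ 317°.

317°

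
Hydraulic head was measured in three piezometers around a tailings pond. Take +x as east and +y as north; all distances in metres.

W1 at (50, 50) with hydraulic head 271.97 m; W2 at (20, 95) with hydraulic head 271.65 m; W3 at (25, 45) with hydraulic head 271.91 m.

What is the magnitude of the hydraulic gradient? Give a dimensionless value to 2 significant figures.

0.0059

Differences from W1: to W2 (Δx, Δy, Δh) = (-30, 45, -0.32); to W3 = (-25, -5, -0.06).
Solve a·Δx + b·Δy = Δh: det = (-30)·(-5) − (-25)·45 = 1275.
∂h/∂x = [(-0.32)·(-5) − (-0.06)·45] / 1275 = +0.003373
∂h/∂y = [(-30)·(-0.06) − (-25)·(-0.32)] / 1275 = -0.004863
|∇h| = √(0.003373² + -0.004863²) = 0.005918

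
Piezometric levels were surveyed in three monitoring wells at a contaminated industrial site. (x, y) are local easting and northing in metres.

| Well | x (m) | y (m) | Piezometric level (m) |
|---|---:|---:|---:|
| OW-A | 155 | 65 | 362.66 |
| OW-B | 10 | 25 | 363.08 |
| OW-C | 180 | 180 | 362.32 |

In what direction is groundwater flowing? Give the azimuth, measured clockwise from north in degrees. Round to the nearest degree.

Differences from OW-A: to OW-B (Δx, Δy, Δh) = (-145, -40, +0.42); to OW-C = (25, 115, -0.34).
Determinant of the coordinate differences = (-145)·115 − 25·(-40) = -15675.
∂h/∂x = [(+0.42)·115 − (-0.34)·(-40)] / -15675 = -0.002214
∂h/∂y = [(-145)·(-0.34) − 25·(+0.42)] / -15675 = -0.002475
Flow direction (−∇h) has components (+0.002214 E, +0.002475 N).
Azimuth = atan2(E, N) = atan2(+0.002214, +0.002475) = 41.8° ≈ 042°.

042°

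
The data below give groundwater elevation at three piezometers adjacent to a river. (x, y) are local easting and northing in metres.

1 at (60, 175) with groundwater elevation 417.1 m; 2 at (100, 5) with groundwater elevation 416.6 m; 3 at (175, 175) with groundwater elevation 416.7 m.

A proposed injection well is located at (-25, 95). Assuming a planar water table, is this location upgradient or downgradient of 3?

upgradient

Differences from 1: to 2 (Δx, Δy, Δh) = (40, -170, -0.5); to 3 = (115, 0, -0.4).
Solve a·Δx + b·Δy = Δh: det = 40·0 − 115·(-170) = 19550.
∂h/∂x = [(-0.5)·0 − (-0.4)·(-170)] / 19550 = -0.003478
∂h/∂y = [40·(-0.4) − 115·(-0.5)] / 19550 = +0.002123
Head at (-25, 95) = 417.1 + (-0.003478)·(-85) + (+0.002123)·(-80) = 417.23 m.
That is higher than the 416.7 m at 3, so the point is upgradient.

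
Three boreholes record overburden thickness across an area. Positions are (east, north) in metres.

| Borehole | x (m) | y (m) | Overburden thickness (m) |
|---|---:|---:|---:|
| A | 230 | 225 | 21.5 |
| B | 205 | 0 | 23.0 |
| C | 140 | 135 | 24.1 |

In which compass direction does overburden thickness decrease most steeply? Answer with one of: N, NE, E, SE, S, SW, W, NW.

With d = a·x + b·y + c and A as origin, the differences give:
  (-25)·a + (-225)·b = +1.5
  (-90)·a + (-90)·b = +2.6
Eliminate b (×(-90) and ×(-225), subtract): -18000·a = 450.00 → a = ∂d/∂x = -0.02500
Back-substitute: b = ∂d/∂y = -0.003889.
Steepest decrease is along −∇f = (+0.02500 E, +0.003889 N) → east.

E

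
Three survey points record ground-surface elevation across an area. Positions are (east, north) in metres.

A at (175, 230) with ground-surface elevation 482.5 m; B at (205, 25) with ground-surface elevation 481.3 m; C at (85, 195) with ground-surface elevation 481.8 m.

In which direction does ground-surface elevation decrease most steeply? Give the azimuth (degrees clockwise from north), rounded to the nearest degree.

With z = a·x + b·y + c and A as origin, the differences give:
  30·a + (-205)·b = -1.2
  (-90)·a + (-35)·b = -0.7
Eliminate b (×(-35) and ×(-205), subtract): -19500·a = -101.50 → a = ∂z/∂x = +0.005205
Back-substitute: b = ∂z/∂y = +0.006615.
Steepest decrease is along −∇f: components (-0.005205 E, -0.006615 N).
Azimuth = atan2(-0.005205, -0.006615) = 218.2° ≈ 218°.

218°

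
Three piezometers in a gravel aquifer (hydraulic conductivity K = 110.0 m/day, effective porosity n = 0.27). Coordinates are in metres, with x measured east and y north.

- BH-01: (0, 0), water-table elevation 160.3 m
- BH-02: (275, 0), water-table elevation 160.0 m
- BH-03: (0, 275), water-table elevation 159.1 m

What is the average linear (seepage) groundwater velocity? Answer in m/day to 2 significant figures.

∂h/∂x = (160.0 − 160.3) / (275 − 0) = -0.001091
∂h/∂y = (159.1 − 160.3) / (275 − 0) = -0.004364
|∇h| = √(-0.001091² + -0.004364²) = 0.004498
Seepage velocity v = K·i/n = 110.0 × 0.004498 / 0.27 = 1.833 m/day.

1.8 m/day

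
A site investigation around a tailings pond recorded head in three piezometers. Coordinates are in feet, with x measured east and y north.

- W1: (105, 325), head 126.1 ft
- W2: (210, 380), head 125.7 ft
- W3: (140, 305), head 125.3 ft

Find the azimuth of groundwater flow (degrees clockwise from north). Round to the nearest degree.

Differences from W1: to W2 (Δx, Δy, Δh) = (105, 55, -0.4); to W3 = (35, -20, -0.8).
Solve a·Δx + b·Δy = Δh: det = 105·(-20) − 35·55 = -4025.
∂h/∂x = [(-0.4)·(-20) − (-0.8)·55] / -4025 = -0.01292
∂h/∂y = [105·(-0.8) − 35·(-0.4)] / -4025 = +0.01739
Flow direction (−∇h) has components (+0.01292 E, -0.01739 N).
Azimuth = atan2(E, N) = atan2(+0.01292, -0.01739) = 143.4° ≈ 143°.

143°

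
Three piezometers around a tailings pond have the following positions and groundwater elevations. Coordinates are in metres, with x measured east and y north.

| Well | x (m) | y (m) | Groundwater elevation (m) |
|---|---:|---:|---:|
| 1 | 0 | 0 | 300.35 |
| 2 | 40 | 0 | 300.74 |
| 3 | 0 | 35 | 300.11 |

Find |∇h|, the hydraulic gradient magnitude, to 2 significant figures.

0.012

∂h/∂x = (300.74 − 300.35) / (40 − 0) = +0.009750
∂h/∂y = (300.11 − 300.35) / (35 − 0) = -0.006857
|∇h| = √(0.009750² + -0.006857²) = 0.01192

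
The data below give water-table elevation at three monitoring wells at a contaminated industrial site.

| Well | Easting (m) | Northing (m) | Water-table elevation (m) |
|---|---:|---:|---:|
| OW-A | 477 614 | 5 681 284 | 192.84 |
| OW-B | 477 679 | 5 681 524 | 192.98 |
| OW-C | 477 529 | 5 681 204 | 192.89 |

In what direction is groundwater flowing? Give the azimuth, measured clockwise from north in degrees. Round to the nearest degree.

123°

With h = a·x + b·y + c and OW-A as origin, the differences give:
  65·a + 240·b = +0.14
  (-85)·a + (-80)·b = +0.05
Eliminate b (×(-80) and ×240, subtract): 15200·a = -23.200 → a = ∂h/∂x = -0.001526
Back-substitute: b = ∂h/∂y = +0.0009967.
Flow direction (−∇h) has components (+0.001526 E, -0.0009967 N).
Azimuth = atan2(E, N) = atan2(+0.001526, -0.0009967) = 123.1° ≈ 123°.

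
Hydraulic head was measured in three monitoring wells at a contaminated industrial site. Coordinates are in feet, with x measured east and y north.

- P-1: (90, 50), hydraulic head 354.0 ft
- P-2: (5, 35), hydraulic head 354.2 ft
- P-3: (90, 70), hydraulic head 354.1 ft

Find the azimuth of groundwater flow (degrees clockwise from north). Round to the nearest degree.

147°

Taking P-1 as reference: P-2−P-1 = (-85, -15, +0.2); P-3−P-1 = (0, 20, +0.1).
Determinant of the coordinate differences = (-85)·20 − 0·(-15) = -1700.
∂h/∂x = [(+0.2)·20 − (+0.1)·(-15)] / -1700 = -0.003235
∂h/∂y = [(-85)·(+0.1) − 0·(+0.2)] / -1700 = +0.005000
Flow direction (−∇h) has components (+0.003235 E, -0.005000 N).
Azimuth = atan2(E, N) = atan2(+0.003235, -0.005000) = 147.1° ≈ 147°.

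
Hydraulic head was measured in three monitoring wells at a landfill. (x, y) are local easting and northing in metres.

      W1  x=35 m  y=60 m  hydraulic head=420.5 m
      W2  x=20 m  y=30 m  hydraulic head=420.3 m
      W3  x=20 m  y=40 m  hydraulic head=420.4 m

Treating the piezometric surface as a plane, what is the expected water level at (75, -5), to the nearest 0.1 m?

With h = a·x + b·y + c and W1 as origin, the differences give:
  (-15)·a + (-30)·b = -0.2
  (-15)·a + (-20)·b = -0.1
Eliminate b (×(-20) and ×(-30), subtract): -150·a = 1.00 → a = ∂h/∂x = -0.006667
Back-substitute: b = ∂h/∂y = +0.010000.
h(75, -5) = 420.5 + (-0.006667)·(40) + (+0.010000)·(-65) = 420.5 -0.267 -0.650 = 419.583 m.

419.6 m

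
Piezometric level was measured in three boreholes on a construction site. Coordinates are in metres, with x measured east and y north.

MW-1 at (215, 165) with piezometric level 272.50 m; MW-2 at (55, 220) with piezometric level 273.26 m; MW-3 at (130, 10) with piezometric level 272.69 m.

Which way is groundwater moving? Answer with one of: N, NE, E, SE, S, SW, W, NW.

Differences from MW-1: to MW-2 (Δx, Δy, Δh) = (-160, 55, +0.76); to MW-3 = (-85, -155, +0.19).
Solve a·Δx + b·Δy = Δh: det = (-160)·(-155) − (-85)·55 = 29475.
∂h/∂x = [(+0.76)·(-155) − (+0.19)·55] / 29475 = -0.004351
∂h/∂y = [(-160)·(+0.19) − (-85)·(+0.76)] / 29475 = +0.001160
Flow = −∇h = (+0.004351 east, -0.001160 north), which points east.

E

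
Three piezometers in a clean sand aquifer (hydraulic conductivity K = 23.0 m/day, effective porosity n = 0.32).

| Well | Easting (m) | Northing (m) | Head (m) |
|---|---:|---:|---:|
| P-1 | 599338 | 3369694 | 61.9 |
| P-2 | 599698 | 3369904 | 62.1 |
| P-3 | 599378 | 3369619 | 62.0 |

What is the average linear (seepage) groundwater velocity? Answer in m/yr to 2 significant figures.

34 m/yr

Three-point gradient (reference P-1): Δ to P-2 = (360, 210, +0.2), Δ to P-3 = (40, -75, +0.1).
∂h/∂x = +0.001017, ∂h/∂y = -0.0007910 (det = -35400).
|∇h| = √(0.001017² + -0.0007910²) = 0.001288
Seepage velocity v = K·i/n = 23.0 × 0.001288 / 0.32 = 0.09258 m/day = 33.81 m/yr.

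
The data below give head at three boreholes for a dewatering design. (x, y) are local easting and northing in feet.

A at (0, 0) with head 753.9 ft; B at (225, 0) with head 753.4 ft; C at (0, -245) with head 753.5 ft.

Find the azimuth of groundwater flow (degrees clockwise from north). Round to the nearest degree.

∂h/∂x = (753.4 − 753.9) / (225 − 0) = -0.002222
∂h/∂y = (753.5 − 753.9) / (-245 − 0) = +0.001633
Flow direction (−∇h) has components (+0.002222 E, -0.001633 N).
Azimuth = atan2(E, N) = atan2(+0.002222, -0.001633) = 126.3° ≈ 126°.

126°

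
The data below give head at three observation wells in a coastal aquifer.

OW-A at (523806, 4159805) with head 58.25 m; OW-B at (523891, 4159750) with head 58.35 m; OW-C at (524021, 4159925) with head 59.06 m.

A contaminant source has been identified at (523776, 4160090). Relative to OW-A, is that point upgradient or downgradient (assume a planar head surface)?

With h = a·x + b·y + c and OW-A as origin, the differences give:
  85·a + (-55)·b = +0.10
  215·a + 120·b = +0.81
Eliminate b (×120 and ×(-55), subtract): 22025·a = 56.550 → a = ∂h/∂x = +0.002568
Back-substitute: b = ∂h/∂y = +0.002150.
Head at (523776, 4160090) = 58.25 + (+0.002568)·(-30) + (+0.002150)·(285) = 58.79 m.
That is higher than the 58.25 m at OW-A, so the point is upgradient.

upgradient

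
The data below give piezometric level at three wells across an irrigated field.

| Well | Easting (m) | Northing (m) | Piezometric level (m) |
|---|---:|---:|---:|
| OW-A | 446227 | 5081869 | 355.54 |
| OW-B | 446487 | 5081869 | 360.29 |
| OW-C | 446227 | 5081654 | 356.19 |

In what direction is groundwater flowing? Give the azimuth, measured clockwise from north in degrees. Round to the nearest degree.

279°

∂h/∂x = (360.29 − 355.54) / (446487 − 446227) = +0.01827
∂h/∂y = (356.19 − 355.54) / (5081654 − 5081869) = -0.003023
Flow direction (−∇h) has components (-0.01827 E, +0.003023 N).
Azimuth = atan2(E, N) = atan2(-0.01827, +0.003023) = 279.4° ≈ 279°.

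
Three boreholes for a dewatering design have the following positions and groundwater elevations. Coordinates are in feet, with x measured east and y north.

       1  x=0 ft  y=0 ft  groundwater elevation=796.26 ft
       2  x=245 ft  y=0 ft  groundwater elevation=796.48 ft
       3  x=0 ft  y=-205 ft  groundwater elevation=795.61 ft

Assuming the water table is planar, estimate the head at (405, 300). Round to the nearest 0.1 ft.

∂h/∂x = (796.48 − 796.26) / (245 − 0) = +0.0008980
∂h/∂y = (795.61 − 796.26) / (-205 − 0) = +0.003171
h(405, 300) = 796.26 + (+0.0008980)·(405) + (+0.003171)·(300) = 796.26 +0.364 +0.951 = 797.575 ft.

797.6 ft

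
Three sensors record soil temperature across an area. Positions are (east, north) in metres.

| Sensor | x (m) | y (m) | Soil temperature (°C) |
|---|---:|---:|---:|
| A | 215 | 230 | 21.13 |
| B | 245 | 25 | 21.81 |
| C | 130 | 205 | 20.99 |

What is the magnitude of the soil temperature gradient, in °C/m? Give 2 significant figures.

0.0039 °C/m

Taking A as reference: B−A = (30, -205, +0.68); C−A = (-85, -25, -0.14).
Solve a·Δx + b·Δy = ΔT: det = 30·(-25) − (-85)·(-205) = -18175.
∂T/∂x = [(+0.68)·(-25) − (-0.14)·(-205)] / -18175 = +0.002514
∂T/∂y = [30·(-0.14) − (-85)·(+0.68)] / -18175 = -0.002949
|∇f| = √(0.002514² + -0.002949²) = 0.003875 °C/m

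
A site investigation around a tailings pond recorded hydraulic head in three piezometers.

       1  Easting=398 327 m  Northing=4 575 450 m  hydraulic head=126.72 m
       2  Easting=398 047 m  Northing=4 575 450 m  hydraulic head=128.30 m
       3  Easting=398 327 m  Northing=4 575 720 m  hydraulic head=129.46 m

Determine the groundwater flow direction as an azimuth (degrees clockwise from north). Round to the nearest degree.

∂h/∂x = (128.30 − 126.72) / (398047 − 398327) = -0.005643
∂h/∂y = (129.46 − 126.72) / (4575720 − 4575450) = +0.01015
Flow direction (−∇h) has components (+0.005643 E, -0.01015 N).
Azimuth = atan2(E, N) = atan2(+0.005643, -0.01015) = 150.9° ≈ 151°.

151°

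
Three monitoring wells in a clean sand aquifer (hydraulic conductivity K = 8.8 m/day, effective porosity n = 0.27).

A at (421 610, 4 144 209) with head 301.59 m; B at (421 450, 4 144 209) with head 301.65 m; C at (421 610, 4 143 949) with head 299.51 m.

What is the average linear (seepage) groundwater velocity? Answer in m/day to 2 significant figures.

0.26 m/day

∂h/∂x = (301.65 − 301.59) / (421450 − 421610) = -0.0003750
∂h/∂y = (299.51 − 301.59) / (4143949 − 4144209) = +0.008000
|∇h| = √(-0.0003750² + 0.008000²) = 0.008009
Seepage velocity v = K·i/n = 8.8 × 0.008009 / 0.27 = 0.261 m/day.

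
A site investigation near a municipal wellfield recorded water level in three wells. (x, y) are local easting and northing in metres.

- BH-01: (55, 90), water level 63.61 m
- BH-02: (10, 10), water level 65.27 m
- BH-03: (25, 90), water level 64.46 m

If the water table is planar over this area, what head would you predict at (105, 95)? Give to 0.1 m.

62.2 m

Differences from BH-01: to BH-02 (Δx, Δy, Δh) = (-45, -80, +1.66); to BH-03 = (-30, 0, +0.85).
Determinant of the coordinate differences = (-45)·0 − (-30)·(-80) = -2400.
∂h/∂x = [(+1.66)·0 − (+0.85)·(-80)] / -2400 = -0.02833
∂h/∂y = [(-45)·(+0.85) − (-30)·(+1.66)] / -2400 = -0.004813
h(105, 95) = 63.61 + (-0.02833)·(50) + (-0.004813)·(5) = 63.61 -1.417 -0.024 = 62.169 m.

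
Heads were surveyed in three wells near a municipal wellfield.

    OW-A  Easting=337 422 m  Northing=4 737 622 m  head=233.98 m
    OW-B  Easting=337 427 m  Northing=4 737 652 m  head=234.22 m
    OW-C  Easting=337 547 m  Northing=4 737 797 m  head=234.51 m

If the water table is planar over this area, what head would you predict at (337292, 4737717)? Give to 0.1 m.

236.1 m

With h = a·x + b·y + c and OW-A as origin, the differences give:
  5·a + 30·b = +0.24
  125·a + 175·b = +0.53
Eliminate b (×175 and ×30, subtract): -2875·a = 26.100 → a = ∂h/∂x = -0.009078
Back-substitute: b = ∂h/∂y = +0.009513.
h(337292, 4737717) = 233.98 + (-0.009078)·(-130) + (+0.009513)·(95) = 233.98 +1.180 +0.904 = 236.064 m.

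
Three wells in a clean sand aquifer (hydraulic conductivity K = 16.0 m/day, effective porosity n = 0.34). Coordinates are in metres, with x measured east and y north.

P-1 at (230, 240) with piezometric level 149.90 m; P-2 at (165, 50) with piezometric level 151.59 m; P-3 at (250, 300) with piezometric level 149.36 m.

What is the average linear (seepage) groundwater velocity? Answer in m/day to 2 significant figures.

0.83 m/day

Three-point gradient (reference P-1): Δ to P-2 = (-65, -190, +1.69), Δ to P-3 = (20, 60, -0.54).
∂h/∂x = +0.01200, ∂h/∂y = -0.01300 (det = -100).
|∇h| = √(0.01200² + -0.01300²) = 0.01769
Seepage velocity v = K·i/n = 16.0 × 0.01769 / 0.34 = 0.8325 m/day.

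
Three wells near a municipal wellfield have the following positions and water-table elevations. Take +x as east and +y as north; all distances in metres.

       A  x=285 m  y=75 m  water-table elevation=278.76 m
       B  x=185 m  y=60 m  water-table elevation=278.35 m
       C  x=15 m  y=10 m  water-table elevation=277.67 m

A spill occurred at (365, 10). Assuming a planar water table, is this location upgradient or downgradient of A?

upgradient

With h = a·x + b·y + c and A as origin, the differences give:
  (-100)·a + (-15)·b = -0.41
  (-270)·a + (-65)·b = -1.09
Eliminate b (×(-65) and ×(-15), subtract): 2450·a = 10.300 → a = ∂h/∂x = +0.004204
Back-substitute: b = ∂h/∂y = -0.0006939.
Head at (365, 10) = 278.76 + (+0.004204)·(80) + (-0.0006939)·(-65) = 279.14 m.
That is higher than the 278.76 m at A, so the point is upgradient.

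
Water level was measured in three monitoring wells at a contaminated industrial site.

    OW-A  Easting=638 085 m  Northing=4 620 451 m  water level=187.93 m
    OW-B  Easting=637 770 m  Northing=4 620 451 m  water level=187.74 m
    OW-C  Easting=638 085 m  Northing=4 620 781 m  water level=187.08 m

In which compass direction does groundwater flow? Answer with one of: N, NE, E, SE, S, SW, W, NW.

N

∂h/∂x = (187.74 − 187.93) / (637770 − 638085) = +0.0006032
∂h/∂y = (187.08 − 187.93) / (4620781 − 4620451) = -0.002576
Flow = −∇h = (-0.0006032 east, +0.002576 north), which points north.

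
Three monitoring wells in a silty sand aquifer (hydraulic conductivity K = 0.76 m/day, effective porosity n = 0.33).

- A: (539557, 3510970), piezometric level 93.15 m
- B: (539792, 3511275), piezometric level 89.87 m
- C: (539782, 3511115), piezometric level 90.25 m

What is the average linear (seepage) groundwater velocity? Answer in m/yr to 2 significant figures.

Taking A as reference: B−A = (235, 305, -3.28); C−A = (225, 145, -2.90).
Determinant of the coordinate differences = 235·145 − 225·305 = -34550.
∂h/∂x = [(-3.28)·145 − (-2.90)·305] / -34550 = -0.01184
∂h/∂y = [235·(-2.90) − 225·(-3.28)] / -34550 = -0.001635
|∇h| = √(-0.01184² + -0.001635²) = 0.01195
Seepage velocity v = K·i/n = 0.76 × 0.01195 / 0.33 = 0.02752 m/day = 10.05 m/yr.

10 m/yr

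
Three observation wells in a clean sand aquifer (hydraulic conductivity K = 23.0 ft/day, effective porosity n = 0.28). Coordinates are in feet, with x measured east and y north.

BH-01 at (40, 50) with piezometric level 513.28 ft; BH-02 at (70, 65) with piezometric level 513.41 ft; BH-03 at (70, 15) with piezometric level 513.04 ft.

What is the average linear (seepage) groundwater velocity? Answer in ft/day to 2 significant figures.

0.61 ft/day

With h = a·x + b·y + c and BH-01 as origin, the differences give:
  30·a + 15·b = +0.13
  30·a + (-35)·b = -0.24
Eliminate b (×(-35) and ×15, subtract): -1500·a = -0.950 → a = ∂h/∂x = +0.0006333
Back-substitute: b = ∂h/∂y = +0.007400.
|∇h| = √(0.0006333² + 0.007400²) = 0.007427
Seepage velocity v = K·i/n = 23.0 × 0.007427 / 0.28 = 0.6101 ft/day.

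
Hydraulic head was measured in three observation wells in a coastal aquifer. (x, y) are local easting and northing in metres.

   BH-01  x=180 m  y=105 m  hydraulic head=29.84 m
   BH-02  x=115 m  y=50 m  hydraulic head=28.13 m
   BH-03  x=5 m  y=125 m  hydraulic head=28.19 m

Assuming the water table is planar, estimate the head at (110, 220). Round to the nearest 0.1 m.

Taking BH-01 as reference: BH-02−BH-01 = (-65, -55, -1.71); BH-03−BH-01 = (-175, 20, -1.65).
Determinant of the coordinate differences = (-65)·20 − (-175)·(-55) = -10925.
∂h/∂x = [(-1.71)·20 − (-1.65)·(-55)] / -10925 = +0.01144
∂h/∂y = [(-65)·(-1.65) − (-175)·(-1.71)] / -10925 = +0.01757
h(110, 220) = 29.84 + (+0.01144)·(-70) + (+0.01757)·(115) = 29.84 -0.801 +2.021 = 31.060 m.

31.1 m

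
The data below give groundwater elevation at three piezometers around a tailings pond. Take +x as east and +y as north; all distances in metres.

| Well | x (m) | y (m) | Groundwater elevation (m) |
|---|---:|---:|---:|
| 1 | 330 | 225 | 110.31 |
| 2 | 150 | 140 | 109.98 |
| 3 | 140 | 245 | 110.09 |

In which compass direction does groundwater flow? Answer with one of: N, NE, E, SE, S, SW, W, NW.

With h = a·x + b·y + c and 1 as origin, the differences give:
  (-180)·a + (-85)·b = -0.33
  (-190)·a + 20·b = -0.22
Eliminate b (×20 and ×(-85), subtract): -19750·a = -25.300 → a = ∂h/∂x = +0.001281
Back-substitute: b = ∂h/∂y = +0.001170.
Flow = −∇h = (-0.001281 east, -0.001170 north), which points southwest.

SW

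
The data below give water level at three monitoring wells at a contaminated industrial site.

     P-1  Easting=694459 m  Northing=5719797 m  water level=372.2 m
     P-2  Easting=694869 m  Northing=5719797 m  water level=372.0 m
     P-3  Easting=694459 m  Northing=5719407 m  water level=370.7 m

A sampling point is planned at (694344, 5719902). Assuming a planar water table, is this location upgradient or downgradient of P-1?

∂h/∂x = (372.0 − 372.2) / (694869 − 694459) = -0.0004878
∂h/∂y = (370.7 − 372.2) / (5719407 − 5719797) = +0.003846
Head at (694344, 5719902) = 372.2 + (-0.0004878)·(-115) + (+0.003846)·(105) = 372.66 m.
That is higher than the 372.2 m at P-1, so the point is upgradient.

upgradient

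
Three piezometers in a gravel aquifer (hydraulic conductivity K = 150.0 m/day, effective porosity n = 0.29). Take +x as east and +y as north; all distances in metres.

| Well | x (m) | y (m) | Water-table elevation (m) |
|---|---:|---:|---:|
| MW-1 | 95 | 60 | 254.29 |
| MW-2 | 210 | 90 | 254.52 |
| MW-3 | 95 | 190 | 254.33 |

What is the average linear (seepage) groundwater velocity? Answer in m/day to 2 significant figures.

Taking MW-1 as reference: MW-2−MW-1 = (115, 30, +0.23); MW-3−MW-1 = (0, 130, +0.04).
Solve a·Δx + b·Δy = Δh: det = 115·130 − 0·30 = 14950.
∂h/∂x = [(+0.23)·130 − (+0.04)·30] / 14950 = +0.001920
∂h/∂y = [115·(+0.04) − 0·(+0.23)] / 14950 = +0.0003077
|∇h| = √(0.001920² + 0.0003077²) = 0.001944
Seepage velocity v = K·i/n = 150.0 × 0.001944 / 0.29 = 1.006 m/day.

1.0 m/day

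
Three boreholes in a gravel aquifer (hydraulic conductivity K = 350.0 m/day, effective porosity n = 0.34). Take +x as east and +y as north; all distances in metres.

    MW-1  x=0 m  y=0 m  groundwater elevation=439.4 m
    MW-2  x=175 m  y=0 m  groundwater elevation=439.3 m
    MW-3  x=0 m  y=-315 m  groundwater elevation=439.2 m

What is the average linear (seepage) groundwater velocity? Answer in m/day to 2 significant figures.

∂h/∂x = (439.3 − 439.4) / (175 − 0) = -0.0005714
∂h/∂y = (439.2 − 439.4) / (-315 − 0) = +0.0006349
|∇h| = √(-0.0005714² + 0.0006349²) = 0.0008542
Seepage velocity v = K·i/n = 350.0 × 0.0008542 / 0.34 = 0.8793 m/day.

0.88 m/day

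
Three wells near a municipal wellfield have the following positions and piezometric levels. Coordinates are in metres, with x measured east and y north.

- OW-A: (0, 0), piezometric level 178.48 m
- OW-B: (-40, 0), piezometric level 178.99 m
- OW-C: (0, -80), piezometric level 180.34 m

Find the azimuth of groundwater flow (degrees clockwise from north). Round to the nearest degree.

∂h/∂x = (178.99 − 178.48) / (-40 − 0) = -0.01275
∂h/∂y = (180.34 − 178.48) / (-80 − 0) = -0.02325
Flow direction (−∇h) has components (+0.01275 E, +0.02325 N).
Azimuth = atan2(E, N) = atan2(+0.01275, +0.02325) = 28.7° ≈ 029°.

029°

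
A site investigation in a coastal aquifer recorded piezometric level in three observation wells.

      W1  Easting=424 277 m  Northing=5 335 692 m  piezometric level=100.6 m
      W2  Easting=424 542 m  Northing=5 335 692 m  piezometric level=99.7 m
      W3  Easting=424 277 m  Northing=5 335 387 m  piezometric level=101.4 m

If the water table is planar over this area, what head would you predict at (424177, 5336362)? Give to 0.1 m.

99.2 m

∂h/∂x = (99.7 − 100.6) / (424542 − 424277) = -0.003396
∂h/∂y = (101.4 − 100.6) / (5335387 − 5335692) = -0.002623
h(424177, 5336362) = 100.6 + (-0.003396)·(-100) + (-0.002623)·(670) = 100.6 +0.340 -1.757 = 99.182 m.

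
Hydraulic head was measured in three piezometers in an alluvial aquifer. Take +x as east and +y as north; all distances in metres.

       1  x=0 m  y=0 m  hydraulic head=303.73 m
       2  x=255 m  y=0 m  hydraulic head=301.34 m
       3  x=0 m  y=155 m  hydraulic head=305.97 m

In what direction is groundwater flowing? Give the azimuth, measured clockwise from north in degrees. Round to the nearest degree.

147°

∂h/∂x = (301.34 − 303.73) / (255 − 0) = -0.009373
∂h/∂y = (305.97 − 303.73) / (155 − 0) = +0.01445
Flow direction (−∇h) has components (+0.009373 E, -0.01445 N).
Azimuth = atan2(E, N) = atan2(+0.009373, -0.01445) = 147.0° ≈ 147°.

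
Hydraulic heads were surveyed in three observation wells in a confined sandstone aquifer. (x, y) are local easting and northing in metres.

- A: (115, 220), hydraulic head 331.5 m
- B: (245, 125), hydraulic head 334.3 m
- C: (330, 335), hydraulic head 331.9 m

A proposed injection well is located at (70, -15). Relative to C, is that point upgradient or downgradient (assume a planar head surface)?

upgradient

Taking A as reference: B−A = (130, -95, +2.8); C−A = (215, 115, +0.4).
Determinant of the coordinate differences = 130·115 − 215·(-95) = 35375.
∂h/∂x = [(+2.8)·115 − (+0.4)·(-95)] / 35375 = +0.01018
∂h/∂y = [130·(+0.4) − 215·(+2.8)] / 35375 = -0.01555
Head at (70, -15) = 331.5 + (+0.01018)·(-45) + (-0.01555)·(-235) = 334.70 m.
That is higher than the 331.9 m at C, so the point is upgradient.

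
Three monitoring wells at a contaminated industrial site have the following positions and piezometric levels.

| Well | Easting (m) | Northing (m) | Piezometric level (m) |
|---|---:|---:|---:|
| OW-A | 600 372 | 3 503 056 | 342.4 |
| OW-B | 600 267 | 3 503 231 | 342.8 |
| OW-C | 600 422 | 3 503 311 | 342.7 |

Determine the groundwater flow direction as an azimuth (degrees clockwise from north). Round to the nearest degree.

Three-point gradient (reference OW-A): Δ to OW-B = (-105, 175, +0.4), Δ to OW-C = (50, 255, +0.3).
∂h/∂x = -0.001393, ∂h/∂y = +0.001450 (det = -35525).
Flow direction (−∇h) has components (+0.001393 E, -0.001450 N).
Azimuth = atan2(E, N) = atan2(+0.001393, -0.001450) = 136.1° ≈ 136°.

136°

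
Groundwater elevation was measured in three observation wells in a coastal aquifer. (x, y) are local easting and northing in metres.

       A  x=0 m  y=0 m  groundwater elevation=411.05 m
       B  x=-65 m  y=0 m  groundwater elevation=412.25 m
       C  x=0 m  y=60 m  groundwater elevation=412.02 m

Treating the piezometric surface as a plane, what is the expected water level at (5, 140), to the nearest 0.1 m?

∂h/∂x = (412.25 − 411.05) / (-65 − 0) = -0.01846
∂h/∂y = (412.02 − 411.05) / (60 − 0) = +0.01617
h(5, 140) = 411.05 + (-0.01846)·(5) + (+0.01617)·(140) = 411.05 -0.092 +2.263 = 413.221 m.

413.2 m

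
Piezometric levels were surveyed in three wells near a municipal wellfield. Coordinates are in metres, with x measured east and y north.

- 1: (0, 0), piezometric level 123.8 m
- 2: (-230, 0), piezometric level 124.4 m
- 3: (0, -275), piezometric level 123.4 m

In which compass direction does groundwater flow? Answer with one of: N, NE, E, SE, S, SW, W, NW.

∂h/∂x = (124.4 − 123.8) / (-230 − 0) = -0.002609
∂h/∂y = (123.4 − 123.8) / (-275 − 0) = +0.001455
Flow = −∇h = (+0.002609 east, -0.001455 north), which points southeast.

SE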